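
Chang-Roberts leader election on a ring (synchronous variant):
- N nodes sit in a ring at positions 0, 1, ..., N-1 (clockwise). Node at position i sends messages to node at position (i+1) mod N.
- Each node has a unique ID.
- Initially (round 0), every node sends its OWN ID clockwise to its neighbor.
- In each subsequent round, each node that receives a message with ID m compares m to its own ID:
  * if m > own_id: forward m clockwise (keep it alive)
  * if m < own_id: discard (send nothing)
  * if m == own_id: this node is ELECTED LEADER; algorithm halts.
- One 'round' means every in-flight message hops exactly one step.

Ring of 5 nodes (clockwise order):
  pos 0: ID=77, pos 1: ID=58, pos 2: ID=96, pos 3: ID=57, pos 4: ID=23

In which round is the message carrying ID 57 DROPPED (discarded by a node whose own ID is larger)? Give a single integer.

Answer: 2

Derivation:
Round 1: pos1(id58) recv 77: fwd; pos2(id96) recv 58: drop; pos3(id57) recv 96: fwd; pos4(id23) recv 57: fwd; pos0(id77) recv 23: drop
Round 2: pos2(id96) recv 77: drop; pos4(id23) recv 96: fwd; pos0(id77) recv 57: drop
Round 3: pos0(id77) recv 96: fwd
Round 4: pos1(id58) recv 96: fwd
Round 5: pos2(id96) recv 96: ELECTED
Message ID 57 originates at pos 3; dropped at pos 0 in round 2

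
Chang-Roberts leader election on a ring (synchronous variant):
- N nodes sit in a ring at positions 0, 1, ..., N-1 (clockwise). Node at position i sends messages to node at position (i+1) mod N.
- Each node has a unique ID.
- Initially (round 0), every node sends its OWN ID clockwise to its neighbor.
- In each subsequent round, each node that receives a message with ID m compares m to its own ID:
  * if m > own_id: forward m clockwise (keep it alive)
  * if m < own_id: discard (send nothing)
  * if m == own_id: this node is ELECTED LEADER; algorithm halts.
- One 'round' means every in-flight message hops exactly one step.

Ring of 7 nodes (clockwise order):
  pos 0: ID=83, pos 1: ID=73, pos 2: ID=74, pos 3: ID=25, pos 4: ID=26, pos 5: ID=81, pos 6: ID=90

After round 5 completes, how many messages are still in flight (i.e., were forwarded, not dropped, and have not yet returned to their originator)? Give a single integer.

Answer: 2

Derivation:
Round 1: pos1(id73) recv 83: fwd; pos2(id74) recv 73: drop; pos3(id25) recv 74: fwd; pos4(id26) recv 25: drop; pos5(id81) recv 26: drop; pos6(id90) recv 81: drop; pos0(id83) recv 90: fwd
Round 2: pos2(id74) recv 83: fwd; pos4(id26) recv 74: fwd; pos1(id73) recv 90: fwd
Round 3: pos3(id25) recv 83: fwd; pos5(id81) recv 74: drop; pos2(id74) recv 90: fwd
Round 4: pos4(id26) recv 83: fwd; pos3(id25) recv 90: fwd
Round 5: pos5(id81) recv 83: fwd; pos4(id26) recv 90: fwd
After round 5: 2 messages still in flight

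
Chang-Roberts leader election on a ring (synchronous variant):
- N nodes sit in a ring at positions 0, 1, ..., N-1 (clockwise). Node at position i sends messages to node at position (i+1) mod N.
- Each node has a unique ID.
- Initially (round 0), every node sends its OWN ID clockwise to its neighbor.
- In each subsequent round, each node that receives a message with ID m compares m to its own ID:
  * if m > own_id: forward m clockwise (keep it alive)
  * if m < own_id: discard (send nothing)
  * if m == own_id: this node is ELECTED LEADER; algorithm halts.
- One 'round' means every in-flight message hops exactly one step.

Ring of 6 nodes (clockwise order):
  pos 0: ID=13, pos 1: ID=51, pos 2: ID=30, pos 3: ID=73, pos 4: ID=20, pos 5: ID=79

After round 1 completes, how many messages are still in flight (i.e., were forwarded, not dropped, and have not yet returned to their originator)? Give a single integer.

Answer: 3

Derivation:
Round 1: pos1(id51) recv 13: drop; pos2(id30) recv 51: fwd; pos3(id73) recv 30: drop; pos4(id20) recv 73: fwd; pos5(id79) recv 20: drop; pos0(id13) recv 79: fwd
After round 1: 3 messages still in flight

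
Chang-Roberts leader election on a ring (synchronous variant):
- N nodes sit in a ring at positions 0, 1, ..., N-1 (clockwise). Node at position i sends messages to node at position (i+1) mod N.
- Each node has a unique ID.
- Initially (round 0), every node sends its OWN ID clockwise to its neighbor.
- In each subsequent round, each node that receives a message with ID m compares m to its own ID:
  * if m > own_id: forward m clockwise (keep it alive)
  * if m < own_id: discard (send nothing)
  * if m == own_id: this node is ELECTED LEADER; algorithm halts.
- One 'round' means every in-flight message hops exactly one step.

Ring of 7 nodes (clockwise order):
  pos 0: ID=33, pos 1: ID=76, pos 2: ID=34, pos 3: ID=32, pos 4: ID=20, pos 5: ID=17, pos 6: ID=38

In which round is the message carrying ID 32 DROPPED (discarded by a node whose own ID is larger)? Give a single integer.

Answer: 3

Derivation:
Round 1: pos1(id76) recv 33: drop; pos2(id34) recv 76: fwd; pos3(id32) recv 34: fwd; pos4(id20) recv 32: fwd; pos5(id17) recv 20: fwd; pos6(id38) recv 17: drop; pos0(id33) recv 38: fwd
Round 2: pos3(id32) recv 76: fwd; pos4(id20) recv 34: fwd; pos5(id17) recv 32: fwd; pos6(id38) recv 20: drop; pos1(id76) recv 38: drop
Round 3: pos4(id20) recv 76: fwd; pos5(id17) recv 34: fwd; pos6(id38) recv 32: drop
Round 4: pos5(id17) recv 76: fwd; pos6(id38) recv 34: drop
Round 5: pos6(id38) recv 76: fwd
Round 6: pos0(id33) recv 76: fwd
Round 7: pos1(id76) recv 76: ELECTED
Message ID 32 originates at pos 3; dropped at pos 6 in round 3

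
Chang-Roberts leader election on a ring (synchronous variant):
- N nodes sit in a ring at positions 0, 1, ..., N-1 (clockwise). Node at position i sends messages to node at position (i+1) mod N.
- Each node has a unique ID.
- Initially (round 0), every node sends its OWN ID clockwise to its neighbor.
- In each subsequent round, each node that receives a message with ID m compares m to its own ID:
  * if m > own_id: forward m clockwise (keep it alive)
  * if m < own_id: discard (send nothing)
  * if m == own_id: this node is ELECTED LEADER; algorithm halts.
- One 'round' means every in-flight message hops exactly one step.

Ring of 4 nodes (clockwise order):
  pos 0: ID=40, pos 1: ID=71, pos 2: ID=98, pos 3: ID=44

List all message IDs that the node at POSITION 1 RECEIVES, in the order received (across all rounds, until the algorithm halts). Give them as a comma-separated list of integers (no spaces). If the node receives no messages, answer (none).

Round 1: pos1(id71) recv 40: drop; pos2(id98) recv 71: drop; pos3(id44) recv 98: fwd; pos0(id40) recv 44: fwd
Round 2: pos0(id40) recv 98: fwd; pos1(id71) recv 44: drop
Round 3: pos1(id71) recv 98: fwd
Round 4: pos2(id98) recv 98: ELECTED

Answer: 40,44,98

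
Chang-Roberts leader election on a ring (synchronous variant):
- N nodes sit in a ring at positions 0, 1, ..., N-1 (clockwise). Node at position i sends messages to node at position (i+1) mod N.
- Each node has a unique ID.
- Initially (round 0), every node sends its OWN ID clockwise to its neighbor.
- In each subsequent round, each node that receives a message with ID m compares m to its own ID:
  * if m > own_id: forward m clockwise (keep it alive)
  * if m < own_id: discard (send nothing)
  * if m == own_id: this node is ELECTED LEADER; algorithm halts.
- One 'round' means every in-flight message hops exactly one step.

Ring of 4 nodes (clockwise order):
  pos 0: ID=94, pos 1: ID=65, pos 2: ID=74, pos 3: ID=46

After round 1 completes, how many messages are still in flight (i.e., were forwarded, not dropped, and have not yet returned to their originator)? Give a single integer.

Answer: 2

Derivation:
Round 1: pos1(id65) recv 94: fwd; pos2(id74) recv 65: drop; pos3(id46) recv 74: fwd; pos0(id94) recv 46: drop
After round 1: 2 messages still in flight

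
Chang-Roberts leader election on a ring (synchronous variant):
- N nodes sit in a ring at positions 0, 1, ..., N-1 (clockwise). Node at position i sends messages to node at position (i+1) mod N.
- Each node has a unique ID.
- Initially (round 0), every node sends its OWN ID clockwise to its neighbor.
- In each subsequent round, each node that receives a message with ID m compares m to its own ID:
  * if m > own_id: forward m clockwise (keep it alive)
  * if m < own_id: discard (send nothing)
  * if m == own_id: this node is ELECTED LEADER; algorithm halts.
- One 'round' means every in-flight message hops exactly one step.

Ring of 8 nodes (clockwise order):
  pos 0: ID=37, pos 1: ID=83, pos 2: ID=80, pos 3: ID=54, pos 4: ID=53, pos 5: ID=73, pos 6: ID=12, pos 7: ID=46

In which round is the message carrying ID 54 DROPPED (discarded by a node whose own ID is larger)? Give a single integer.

Answer: 2

Derivation:
Round 1: pos1(id83) recv 37: drop; pos2(id80) recv 83: fwd; pos3(id54) recv 80: fwd; pos4(id53) recv 54: fwd; pos5(id73) recv 53: drop; pos6(id12) recv 73: fwd; pos7(id46) recv 12: drop; pos0(id37) recv 46: fwd
Round 2: pos3(id54) recv 83: fwd; pos4(id53) recv 80: fwd; pos5(id73) recv 54: drop; pos7(id46) recv 73: fwd; pos1(id83) recv 46: drop
Round 3: pos4(id53) recv 83: fwd; pos5(id73) recv 80: fwd; pos0(id37) recv 73: fwd
Round 4: pos5(id73) recv 83: fwd; pos6(id12) recv 80: fwd; pos1(id83) recv 73: drop
Round 5: pos6(id12) recv 83: fwd; pos7(id46) recv 80: fwd
Round 6: pos7(id46) recv 83: fwd; pos0(id37) recv 80: fwd
Round 7: pos0(id37) recv 83: fwd; pos1(id83) recv 80: drop
Round 8: pos1(id83) recv 83: ELECTED
Message ID 54 originates at pos 3; dropped at pos 5 in round 2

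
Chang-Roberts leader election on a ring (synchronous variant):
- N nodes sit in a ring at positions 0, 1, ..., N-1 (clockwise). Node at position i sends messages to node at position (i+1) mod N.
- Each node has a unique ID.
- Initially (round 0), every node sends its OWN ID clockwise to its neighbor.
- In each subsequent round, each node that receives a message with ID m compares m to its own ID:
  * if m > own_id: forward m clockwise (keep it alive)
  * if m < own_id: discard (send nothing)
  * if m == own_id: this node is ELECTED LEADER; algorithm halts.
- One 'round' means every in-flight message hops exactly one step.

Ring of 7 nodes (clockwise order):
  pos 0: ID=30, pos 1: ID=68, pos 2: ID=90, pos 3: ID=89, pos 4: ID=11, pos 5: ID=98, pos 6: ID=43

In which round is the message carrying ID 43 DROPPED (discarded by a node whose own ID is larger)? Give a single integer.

Round 1: pos1(id68) recv 30: drop; pos2(id90) recv 68: drop; pos3(id89) recv 90: fwd; pos4(id11) recv 89: fwd; pos5(id98) recv 11: drop; pos6(id43) recv 98: fwd; pos0(id30) recv 43: fwd
Round 2: pos4(id11) recv 90: fwd; pos5(id98) recv 89: drop; pos0(id30) recv 98: fwd; pos1(id68) recv 43: drop
Round 3: pos5(id98) recv 90: drop; pos1(id68) recv 98: fwd
Round 4: pos2(id90) recv 98: fwd
Round 5: pos3(id89) recv 98: fwd
Round 6: pos4(id11) recv 98: fwd
Round 7: pos5(id98) recv 98: ELECTED
Message ID 43 originates at pos 6; dropped at pos 1 in round 2

Answer: 2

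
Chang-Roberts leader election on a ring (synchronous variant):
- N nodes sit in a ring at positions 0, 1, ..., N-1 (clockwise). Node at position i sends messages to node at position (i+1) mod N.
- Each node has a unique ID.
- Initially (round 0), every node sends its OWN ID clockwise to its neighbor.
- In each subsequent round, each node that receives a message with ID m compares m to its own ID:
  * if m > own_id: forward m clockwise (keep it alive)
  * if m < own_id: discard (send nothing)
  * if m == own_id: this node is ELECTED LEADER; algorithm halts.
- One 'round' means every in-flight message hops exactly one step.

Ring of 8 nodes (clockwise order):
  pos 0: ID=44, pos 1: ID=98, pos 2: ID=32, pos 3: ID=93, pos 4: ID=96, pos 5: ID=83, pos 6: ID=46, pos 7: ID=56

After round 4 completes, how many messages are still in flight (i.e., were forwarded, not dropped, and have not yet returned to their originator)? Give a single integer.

Round 1: pos1(id98) recv 44: drop; pos2(id32) recv 98: fwd; pos3(id93) recv 32: drop; pos4(id96) recv 93: drop; pos5(id83) recv 96: fwd; pos6(id46) recv 83: fwd; pos7(id56) recv 46: drop; pos0(id44) recv 56: fwd
Round 2: pos3(id93) recv 98: fwd; pos6(id46) recv 96: fwd; pos7(id56) recv 83: fwd; pos1(id98) recv 56: drop
Round 3: pos4(id96) recv 98: fwd; pos7(id56) recv 96: fwd; pos0(id44) recv 83: fwd
Round 4: pos5(id83) recv 98: fwd; pos0(id44) recv 96: fwd; pos1(id98) recv 83: drop
After round 4: 2 messages still in flight

Answer: 2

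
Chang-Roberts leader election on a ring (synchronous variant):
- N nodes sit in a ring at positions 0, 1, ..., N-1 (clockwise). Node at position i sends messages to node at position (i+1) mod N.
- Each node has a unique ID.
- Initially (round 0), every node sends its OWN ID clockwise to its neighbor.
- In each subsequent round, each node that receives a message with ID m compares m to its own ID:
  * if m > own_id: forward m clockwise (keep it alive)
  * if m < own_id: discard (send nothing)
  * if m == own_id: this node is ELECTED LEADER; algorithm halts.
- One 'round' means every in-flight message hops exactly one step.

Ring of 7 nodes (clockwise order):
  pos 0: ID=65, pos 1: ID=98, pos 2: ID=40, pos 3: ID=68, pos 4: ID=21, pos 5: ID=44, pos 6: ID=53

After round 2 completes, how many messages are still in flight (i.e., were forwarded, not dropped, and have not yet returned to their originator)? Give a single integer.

Round 1: pos1(id98) recv 65: drop; pos2(id40) recv 98: fwd; pos3(id68) recv 40: drop; pos4(id21) recv 68: fwd; pos5(id44) recv 21: drop; pos6(id53) recv 44: drop; pos0(id65) recv 53: drop
Round 2: pos3(id68) recv 98: fwd; pos5(id44) recv 68: fwd
After round 2: 2 messages still in flight

Answer: 2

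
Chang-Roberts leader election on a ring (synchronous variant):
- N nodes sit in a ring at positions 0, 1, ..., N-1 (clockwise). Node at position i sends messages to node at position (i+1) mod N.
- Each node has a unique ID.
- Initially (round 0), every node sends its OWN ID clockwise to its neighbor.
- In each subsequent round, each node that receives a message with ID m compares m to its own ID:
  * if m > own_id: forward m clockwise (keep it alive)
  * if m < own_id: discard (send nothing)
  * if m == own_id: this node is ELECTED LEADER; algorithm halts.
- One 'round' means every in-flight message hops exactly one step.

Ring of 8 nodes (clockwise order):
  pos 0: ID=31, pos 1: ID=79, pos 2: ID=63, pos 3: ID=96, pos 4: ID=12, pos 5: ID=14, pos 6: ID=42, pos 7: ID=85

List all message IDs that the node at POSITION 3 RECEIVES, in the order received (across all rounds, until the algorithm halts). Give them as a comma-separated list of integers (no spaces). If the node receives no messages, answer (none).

Answer: 63,79,85,96

Derivation:
Round 1: pos1(id79) recv 31: drop; pos2(id63) recv 79: fwd; pos3(id96) recv 63: drop; pos4(id12) recv 96: fwd; pos5(id14) recv 12: drop; pos6(id42) recv 14: drop; pos7(id85) recv 42: drop; pos0(id31) recv 85: fwd
Round 2: pos3(id96) recv 79: drop; pos5(id14) recv 96: fwd; pos1(id79) recv 85: fwd
Round 3: pos6(id42) recv 96: fwd; pos2(id63) recv 85: fwd
Round 4: pos7(id85) recv 96: fwd; pos3(id96) recv 85: drop
Round 5: pos0(id31) recv 96: fwd
Round 6: pos1(id79) recv 96: fwd
Round 7: pos2(id63) recv 96: fwd
Round 8: pos3(id96) recv 96: ELECTED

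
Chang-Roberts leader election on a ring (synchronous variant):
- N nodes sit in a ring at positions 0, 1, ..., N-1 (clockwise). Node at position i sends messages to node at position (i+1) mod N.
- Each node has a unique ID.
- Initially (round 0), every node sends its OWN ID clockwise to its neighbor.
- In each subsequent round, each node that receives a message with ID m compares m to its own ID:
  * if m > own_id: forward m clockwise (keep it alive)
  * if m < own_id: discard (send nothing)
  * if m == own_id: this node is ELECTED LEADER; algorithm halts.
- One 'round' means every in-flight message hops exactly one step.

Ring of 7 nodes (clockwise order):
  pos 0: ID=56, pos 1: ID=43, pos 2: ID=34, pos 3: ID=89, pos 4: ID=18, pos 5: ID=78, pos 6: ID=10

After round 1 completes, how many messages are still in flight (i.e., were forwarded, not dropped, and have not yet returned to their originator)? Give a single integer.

Round 1: pos1(id43) recv 56: fwd; pos2(id34) recv 43: fwd; pos3(id89) recv 34: drop; pos4(id18) recv 89: fwd; pos5(id78) recv 18: drop; pos6(id10) recv 78: fwd; pos0(id56) recv 10: drop
After round 1: 4 messages still in flight

Answer: 4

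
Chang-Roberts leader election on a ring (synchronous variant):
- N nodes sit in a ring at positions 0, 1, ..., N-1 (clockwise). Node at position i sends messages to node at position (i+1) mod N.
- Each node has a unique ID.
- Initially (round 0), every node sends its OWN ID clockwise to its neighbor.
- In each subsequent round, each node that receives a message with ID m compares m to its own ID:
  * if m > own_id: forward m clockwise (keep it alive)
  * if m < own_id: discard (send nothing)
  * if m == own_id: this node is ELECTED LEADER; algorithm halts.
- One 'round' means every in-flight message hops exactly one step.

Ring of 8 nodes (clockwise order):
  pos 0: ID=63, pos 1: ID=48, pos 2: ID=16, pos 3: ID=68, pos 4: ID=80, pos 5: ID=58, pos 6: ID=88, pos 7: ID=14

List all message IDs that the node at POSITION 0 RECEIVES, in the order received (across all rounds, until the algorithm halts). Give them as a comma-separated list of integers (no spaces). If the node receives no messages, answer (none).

Round 1: pos1(id48) recv 63: fwd; pos2(id16) recv 48: fwd; pos3(id68) recv 16: drop; pos4(id80) recv 68: drop; pos5(id58) recv 80: fwd; pos6(id88) recv 58: drop; pos7(id14) recv 88: fwd; pos0(id63) recv 14: drop
Round 2: pos2(id16) recv 63: fwd; pos3(id68) recv 48: drop; pos6(id88) recv 80: drop; pos0(id63) recv 88: fwd
Round 3: pos3(id68) recv 63: drop; pos1(id48) recv 88: fwd
Round 4: pos2(id16) recv 88: fwd
Round 5: pos3(id68) recv 88: fwd
Round 6: pos4(id80) recv 88: fwd
Round 7: pos5(id58) recv 88: fwd
Round 8: pos6(id88) recv 88: ELECTED

Answer: 14,88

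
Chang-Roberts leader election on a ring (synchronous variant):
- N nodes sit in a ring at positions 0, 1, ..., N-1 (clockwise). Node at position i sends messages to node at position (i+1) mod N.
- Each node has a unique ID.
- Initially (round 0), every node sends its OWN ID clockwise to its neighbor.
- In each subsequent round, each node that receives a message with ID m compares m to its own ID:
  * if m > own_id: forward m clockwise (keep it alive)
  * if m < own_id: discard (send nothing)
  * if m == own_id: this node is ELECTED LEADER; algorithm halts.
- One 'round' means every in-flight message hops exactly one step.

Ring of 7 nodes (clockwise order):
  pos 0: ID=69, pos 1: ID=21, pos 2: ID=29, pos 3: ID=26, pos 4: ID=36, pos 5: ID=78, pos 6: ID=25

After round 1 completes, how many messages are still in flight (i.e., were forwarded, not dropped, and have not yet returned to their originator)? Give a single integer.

Round 1: pos1(id21) recv 69: fwd; pos2(id29) recv 21: drop; pos3(id26) recv 29: fwd; pos4(id36) recv 26: drop; pos5(id78) recv 36: drop; pos6(id25) recv 78: fwd; pos0(id69) recv 25: drop
After round 1: 3 messages still in flight

Answer: 3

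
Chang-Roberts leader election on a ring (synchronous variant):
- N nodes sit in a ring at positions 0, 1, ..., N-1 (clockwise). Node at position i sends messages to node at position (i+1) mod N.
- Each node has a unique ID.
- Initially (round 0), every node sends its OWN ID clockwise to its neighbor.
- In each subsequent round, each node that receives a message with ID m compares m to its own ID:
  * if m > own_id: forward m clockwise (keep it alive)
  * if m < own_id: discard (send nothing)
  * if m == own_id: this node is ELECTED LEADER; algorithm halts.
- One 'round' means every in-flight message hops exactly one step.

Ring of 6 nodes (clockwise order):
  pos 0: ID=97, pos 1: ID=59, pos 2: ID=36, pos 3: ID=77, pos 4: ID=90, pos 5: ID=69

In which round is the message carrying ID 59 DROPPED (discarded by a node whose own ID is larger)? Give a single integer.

Round 1: pos1(id59) recv 97: fwd; pos2(id36) recv 59: fwd; pos3(id77) recv 36: drop; pos4(id90) recv 77: drop; pos5(id69) recv 90: fwd; pos0(id97) recv 69: drop
Round 2: pos2(id36) recv 97: fwd; pos3(id77) recv 59: drop; pos0(id97) recv 90: drop
Round 3: pos3(id77) recv 97: fwd
Round 4: pos4(id90) recv 97: fwd
Round 5: pos5(id69) recv 97: fwd
Round 6: pos0(id97) recv 97: ELECTED
Message ID 59 originates at pos 1; dropped at pos 3 in round 2

Answer: 2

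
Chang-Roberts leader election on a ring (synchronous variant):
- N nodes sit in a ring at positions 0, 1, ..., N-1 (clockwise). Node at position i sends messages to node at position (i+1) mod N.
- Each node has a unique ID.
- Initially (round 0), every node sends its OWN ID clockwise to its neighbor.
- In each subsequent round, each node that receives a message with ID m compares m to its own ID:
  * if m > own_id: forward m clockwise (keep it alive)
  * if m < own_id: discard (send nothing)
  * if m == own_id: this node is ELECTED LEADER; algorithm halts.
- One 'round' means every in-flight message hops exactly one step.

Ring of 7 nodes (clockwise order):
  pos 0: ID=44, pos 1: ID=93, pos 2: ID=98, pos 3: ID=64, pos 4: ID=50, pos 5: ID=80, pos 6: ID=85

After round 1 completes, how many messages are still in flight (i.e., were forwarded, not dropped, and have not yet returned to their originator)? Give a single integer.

Answer: 3

Derivation:
Round 1: pos1(id93) recv 44: drop; pos2(id98) recv 93: drop; pos3(id64) recv 98: fwd; pos4(id50) recv 64: fwd; pos5(id80) recv 50: drop; pos6(id85) recv 80: drop; pos0(id44) recv 85: fwd
After round 1: 3 messages still in flight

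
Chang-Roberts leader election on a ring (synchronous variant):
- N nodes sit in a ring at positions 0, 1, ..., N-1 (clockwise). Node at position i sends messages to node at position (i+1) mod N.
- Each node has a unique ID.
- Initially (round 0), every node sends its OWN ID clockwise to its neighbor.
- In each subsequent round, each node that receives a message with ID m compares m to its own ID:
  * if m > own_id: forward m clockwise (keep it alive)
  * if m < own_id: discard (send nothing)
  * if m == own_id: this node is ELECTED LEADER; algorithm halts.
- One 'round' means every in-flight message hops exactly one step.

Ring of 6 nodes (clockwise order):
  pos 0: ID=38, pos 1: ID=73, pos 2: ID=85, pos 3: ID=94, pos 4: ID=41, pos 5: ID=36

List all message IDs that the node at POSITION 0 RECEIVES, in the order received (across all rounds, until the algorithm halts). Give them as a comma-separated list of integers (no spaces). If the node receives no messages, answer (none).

Answer: 36,41,94

Derivation:
Round 1: pos1(id73) recv 38: drop; pos2(id85) recv 73: drop; pos3(id94) recv 85: drop; pos4(id41) recv 94: fwd; pos5(id36) recv 41: fwd; pos0(id38) recv 36: drop
Round 2: pos5(id36) recv 94: fwd; pos0(id38) recv 41: fwd
Round 3: pos0(id38) recv 94: fwd; pos1(id73) recv 41: drop
Round 4: pos1(id73) recv 94: fwd
Round 5: pos2(id85) recv 94: fwd
Round 6: pos3(id94) recv 94: ELECTED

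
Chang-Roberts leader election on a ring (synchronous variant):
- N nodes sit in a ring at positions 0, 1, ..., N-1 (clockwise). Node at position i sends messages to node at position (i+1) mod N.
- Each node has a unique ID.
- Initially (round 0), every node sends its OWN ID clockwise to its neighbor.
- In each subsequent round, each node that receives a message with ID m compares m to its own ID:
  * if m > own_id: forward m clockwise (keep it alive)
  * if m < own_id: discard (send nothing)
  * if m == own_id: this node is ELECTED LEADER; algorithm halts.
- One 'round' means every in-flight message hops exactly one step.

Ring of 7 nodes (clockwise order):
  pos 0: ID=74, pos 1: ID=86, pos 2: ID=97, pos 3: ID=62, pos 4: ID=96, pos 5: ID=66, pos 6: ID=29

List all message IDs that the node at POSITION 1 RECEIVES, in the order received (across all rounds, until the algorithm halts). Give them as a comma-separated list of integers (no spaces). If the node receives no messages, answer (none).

Round 1: pos1(id86) recv 74: drop; pos2(id97) recv 86: drop; pos3(id62) recv 97: fwd; pos4(id96) recv 62: drop; pos5(id66) recv 96: fwd; pos6(id29) recv 66: fwd; pos0(id74) recv 29: drop
Round 2: pos4(id96) recv 97: fwd; pos6(id29) recv 96: fwd; pos0(id74) recv 66: drop
Round 3: pos5(id66) recv 97: fwd; pos0(id74) recv 96: fwd
Round 4: pos6(id29) recv 97: fwd; pos1(id86) recv 96: fwd
Round 5: pos0(id74) recv 97: fwd; pos2(id97) recv 96: drop
Round 6: pos1(id86) recv 97: fwd
Round 7: pos2(id97) recv 97: ELECTED

Answer: 74,96,97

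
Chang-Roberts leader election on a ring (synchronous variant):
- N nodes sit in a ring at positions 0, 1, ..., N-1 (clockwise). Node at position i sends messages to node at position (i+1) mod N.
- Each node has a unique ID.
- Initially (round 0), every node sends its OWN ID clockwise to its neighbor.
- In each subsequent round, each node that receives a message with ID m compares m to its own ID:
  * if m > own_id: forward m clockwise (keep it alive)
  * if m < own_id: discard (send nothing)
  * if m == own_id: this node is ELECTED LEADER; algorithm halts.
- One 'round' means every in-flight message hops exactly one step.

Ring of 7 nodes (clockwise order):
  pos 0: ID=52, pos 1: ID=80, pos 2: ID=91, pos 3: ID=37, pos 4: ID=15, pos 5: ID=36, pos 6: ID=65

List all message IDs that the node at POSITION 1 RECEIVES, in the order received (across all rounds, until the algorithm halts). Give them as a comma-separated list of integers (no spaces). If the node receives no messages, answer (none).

Round 1: pos1(id80) recv 52: drop; pos2(id91) recv 80: drop; pos3(id37) recv 91: fwd; pos4(id15) recv 37: fwd; pos5(id36) recv 15: drop; pos6(id65) recv 36: drop; pos0(id52) recv 65: fwd
Round 2: pos4(id15) recv 91: fwd; pos5(id36) recv 37: fwd; pos1(id80) recv 65: drop
Round 3: pos5(id36) recv 91: fwd; pos6(id65) recv 37: drop
Round 4: pos6(id65) recv 91: fwd
Round 5: pos0(id52) recv 91: fwd
Round 6: pos1(id80) recv 91: fwd
Round 7: pos2(id91) recv 91: ELECTED

Answer: 52,65,91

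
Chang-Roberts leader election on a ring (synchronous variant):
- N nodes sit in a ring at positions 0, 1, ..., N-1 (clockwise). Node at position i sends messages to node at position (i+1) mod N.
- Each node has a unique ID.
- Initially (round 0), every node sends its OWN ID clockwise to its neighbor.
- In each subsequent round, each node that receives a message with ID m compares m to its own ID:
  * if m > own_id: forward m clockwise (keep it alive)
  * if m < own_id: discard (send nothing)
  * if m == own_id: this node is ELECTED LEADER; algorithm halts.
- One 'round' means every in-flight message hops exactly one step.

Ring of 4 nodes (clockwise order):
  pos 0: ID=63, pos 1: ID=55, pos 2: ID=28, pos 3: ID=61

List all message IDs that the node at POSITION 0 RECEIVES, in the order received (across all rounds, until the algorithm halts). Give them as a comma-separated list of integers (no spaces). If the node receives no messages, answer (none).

Answer: 61,63

Derivation:
Round 1: pos1(id55) recv 63: fwd; pos2(id28) recv 55: fwd; pos3(id61) recv 28: drop; pos0(id63) recv 61: drop
Round 2: pos2(id28) recv 63: fwd; pos3(id61) recv 55: drop
Round 3: pos3(id61) recv 63: fwd
Round 4: pos0(id63) recv 63: ELECTED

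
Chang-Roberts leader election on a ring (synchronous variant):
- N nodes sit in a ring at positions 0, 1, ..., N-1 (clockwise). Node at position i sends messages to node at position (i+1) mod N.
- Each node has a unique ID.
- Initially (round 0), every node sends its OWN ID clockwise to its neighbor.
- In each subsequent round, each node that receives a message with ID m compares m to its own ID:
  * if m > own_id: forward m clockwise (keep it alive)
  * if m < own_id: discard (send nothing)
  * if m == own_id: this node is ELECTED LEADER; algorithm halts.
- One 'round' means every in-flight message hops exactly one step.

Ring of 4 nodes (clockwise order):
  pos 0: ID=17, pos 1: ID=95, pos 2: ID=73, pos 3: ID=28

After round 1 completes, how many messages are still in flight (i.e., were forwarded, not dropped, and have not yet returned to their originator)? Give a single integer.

Round 1: pos1(id95) recv 17: drop; pos2(id73) recv 95: fwd; pos3(id28) recv 73: fwd; pos0(id17) recv 28: fwd
After round 1: 3 messages still in flight

Answer: 3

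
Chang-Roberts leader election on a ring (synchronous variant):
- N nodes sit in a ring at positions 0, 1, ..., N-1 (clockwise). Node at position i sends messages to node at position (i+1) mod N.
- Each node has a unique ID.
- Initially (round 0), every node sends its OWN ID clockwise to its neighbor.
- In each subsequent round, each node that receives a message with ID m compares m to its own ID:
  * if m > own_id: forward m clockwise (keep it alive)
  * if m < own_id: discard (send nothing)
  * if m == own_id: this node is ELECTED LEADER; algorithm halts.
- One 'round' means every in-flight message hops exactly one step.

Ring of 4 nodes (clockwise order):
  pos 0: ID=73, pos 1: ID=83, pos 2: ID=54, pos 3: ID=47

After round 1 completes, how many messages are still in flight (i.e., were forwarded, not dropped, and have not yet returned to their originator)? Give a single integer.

Answer: 2

Derivation:
Round 1: pos1(id83) recv 73: drop; pos2(id54) recv 83: fwd; pos3(id47) recv 54: fwd; pos0(id73) recv 47: drop
After round 1: 2 messages still in flight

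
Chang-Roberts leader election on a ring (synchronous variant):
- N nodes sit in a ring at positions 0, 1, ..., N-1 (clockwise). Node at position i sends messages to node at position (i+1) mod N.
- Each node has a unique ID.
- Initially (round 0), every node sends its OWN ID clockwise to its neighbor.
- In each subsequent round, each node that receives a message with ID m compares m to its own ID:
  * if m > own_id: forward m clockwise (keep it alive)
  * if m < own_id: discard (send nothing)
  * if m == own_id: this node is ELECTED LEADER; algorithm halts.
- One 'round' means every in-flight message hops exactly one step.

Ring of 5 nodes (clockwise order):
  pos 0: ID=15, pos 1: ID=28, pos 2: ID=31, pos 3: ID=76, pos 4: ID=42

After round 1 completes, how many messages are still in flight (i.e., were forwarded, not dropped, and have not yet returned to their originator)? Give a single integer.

Round 1: pos1(id28) recv 15: drop; pos2(id31) recv 28: drop; pos3(id76) recv 31: drop; pos4(id42) recv 76: fwd; pos0(id15) recv 42: fwd
After round 1: 2 messages still in flight

Answer: 2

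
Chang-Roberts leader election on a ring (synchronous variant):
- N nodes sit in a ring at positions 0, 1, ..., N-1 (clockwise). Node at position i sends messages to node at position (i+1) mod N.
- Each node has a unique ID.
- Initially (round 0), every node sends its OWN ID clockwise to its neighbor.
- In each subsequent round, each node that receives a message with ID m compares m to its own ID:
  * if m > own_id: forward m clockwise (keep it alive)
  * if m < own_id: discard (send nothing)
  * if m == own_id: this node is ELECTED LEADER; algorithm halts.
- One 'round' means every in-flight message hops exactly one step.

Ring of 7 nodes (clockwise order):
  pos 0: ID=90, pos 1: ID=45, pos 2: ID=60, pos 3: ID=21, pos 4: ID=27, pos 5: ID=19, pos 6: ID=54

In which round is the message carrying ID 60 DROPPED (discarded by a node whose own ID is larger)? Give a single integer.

Round 1: pos1(id45) recv 90: fwd; pos2(id60) recv 45: drop; pos3(id21) recv 60: fwd; pos4(id27) recv 21: drop; pos5(id19) recv 27: fwd; pos6(id54) recv 19: drop; pos0(id90) recv 54: drop
Round 2: pos2(id60) recv 90: fwd; pos4(id27) recv 60: fwd; pos6(id54) recv 27: drop
Round 3: pos3(id21) recv 90: fwd; pos5(id19) recv 60: fwd
Round 4: pos4(id27) recv 90: fwd; pos6(id54) recv 60: fwd
Round 5: pos5(id19) recv 90: fwd; pos0(id90) recv 60: drop
Round 6: pos6(id54) recv 90: fwd
Round 7: pos0(id90) recv 90: ELECTED
Message ID 60 originates at pos 2; dropped at pos 0 in round 5

Answer: 5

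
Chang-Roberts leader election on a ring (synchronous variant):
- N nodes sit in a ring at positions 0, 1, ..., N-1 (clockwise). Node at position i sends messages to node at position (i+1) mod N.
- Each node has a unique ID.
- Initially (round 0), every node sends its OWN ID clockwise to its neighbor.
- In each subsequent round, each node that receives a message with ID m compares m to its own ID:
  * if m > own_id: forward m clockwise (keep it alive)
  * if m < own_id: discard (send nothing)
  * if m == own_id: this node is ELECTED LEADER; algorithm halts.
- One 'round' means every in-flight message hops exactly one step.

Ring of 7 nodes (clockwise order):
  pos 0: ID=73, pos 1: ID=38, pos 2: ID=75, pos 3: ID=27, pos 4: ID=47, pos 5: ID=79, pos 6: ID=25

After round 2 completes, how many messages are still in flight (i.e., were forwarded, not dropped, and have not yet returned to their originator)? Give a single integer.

Round 1: pos1(id38) recv 73: fwd; pos2(id75) recv 38: drop; pos3(id27) recv 75: fwd; pos4(id47) recv 27: drop; pos5(id79) recv 47: drop; pos6(id25) recv 79: fwd; pos0(id73) recv 25: drop
Round 2: pos2(id75) recv 73: drop; pos4(id47) recv 75: fwd; pos0(id73) recv 79: fwd
After round 2: 2 messages still in flight

Answer: 2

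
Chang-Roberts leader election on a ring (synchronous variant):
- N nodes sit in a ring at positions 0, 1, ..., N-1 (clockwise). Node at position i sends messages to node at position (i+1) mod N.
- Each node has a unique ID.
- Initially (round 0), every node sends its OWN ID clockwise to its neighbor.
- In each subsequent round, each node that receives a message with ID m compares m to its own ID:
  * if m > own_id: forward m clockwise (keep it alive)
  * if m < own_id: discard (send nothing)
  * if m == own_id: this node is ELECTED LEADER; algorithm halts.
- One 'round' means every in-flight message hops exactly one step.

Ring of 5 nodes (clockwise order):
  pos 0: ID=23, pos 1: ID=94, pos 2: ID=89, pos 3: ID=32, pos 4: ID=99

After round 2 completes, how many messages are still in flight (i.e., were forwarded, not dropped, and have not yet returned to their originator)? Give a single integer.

Answer: 2

Derivation:
Round 1: pos1(id94) recv 23: drop; pos2(id89) recv 94: fwd; pos3(id32) recv 89: fwd; pos4(id99) recv 32: drop; pos0(id23) recv 99: fwd
Round 2: pos3(id32) recv 94: fwd; pos4(id99) recv 89: drop; pos1(id94) recv 99: fwd
After round 2: 2 messages still in flight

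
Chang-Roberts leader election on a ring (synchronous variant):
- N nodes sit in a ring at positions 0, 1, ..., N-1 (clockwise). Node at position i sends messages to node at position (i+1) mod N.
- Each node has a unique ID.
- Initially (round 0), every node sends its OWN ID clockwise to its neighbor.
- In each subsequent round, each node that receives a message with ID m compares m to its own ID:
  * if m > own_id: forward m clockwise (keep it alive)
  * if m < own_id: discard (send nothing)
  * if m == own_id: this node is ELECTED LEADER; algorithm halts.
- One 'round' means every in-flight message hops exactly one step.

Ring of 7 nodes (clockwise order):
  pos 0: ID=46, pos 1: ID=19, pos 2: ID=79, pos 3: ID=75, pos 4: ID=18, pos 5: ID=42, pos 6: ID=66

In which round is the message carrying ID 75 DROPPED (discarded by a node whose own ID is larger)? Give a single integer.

Answer: 6

Derivation:
Round 1: pos1(id19) recv 46: fwd; pos2(id79) recv 19: drop; pos3(id75) recv 79: fwd; pos4(id18) recv 75: fwd; pos5(id42) recv 18: drop; pos6(id66) recv 42: drop; pos0(id46) recv 66: fwd
Round 2: pos2(id79) recv 46: drop; pos4(id18) recv 79: fwd; pos5(id42) recv 75: fwd; pos1(id19) recv 66: fwd
Round 3: pos5(id42) recv 79: fwd; pos6(id66) recv 75: fwd; pos2(id79) recv 66: drop
Round 4: pos6(id66) recv 79: fwd; pos0(id46) recv 75: fwd
Round 5: pos0(id46) recv 79: fwd; pos1(id19) recv 75: fwd
Round 6: pos1(id19) recv 79: fwd; pos2(id79) recv 75: drop
Round 7: pos2(id79) recv 79: ELECTED
Message ID 75 originates at pos 3; dropped at pos 2 in round 6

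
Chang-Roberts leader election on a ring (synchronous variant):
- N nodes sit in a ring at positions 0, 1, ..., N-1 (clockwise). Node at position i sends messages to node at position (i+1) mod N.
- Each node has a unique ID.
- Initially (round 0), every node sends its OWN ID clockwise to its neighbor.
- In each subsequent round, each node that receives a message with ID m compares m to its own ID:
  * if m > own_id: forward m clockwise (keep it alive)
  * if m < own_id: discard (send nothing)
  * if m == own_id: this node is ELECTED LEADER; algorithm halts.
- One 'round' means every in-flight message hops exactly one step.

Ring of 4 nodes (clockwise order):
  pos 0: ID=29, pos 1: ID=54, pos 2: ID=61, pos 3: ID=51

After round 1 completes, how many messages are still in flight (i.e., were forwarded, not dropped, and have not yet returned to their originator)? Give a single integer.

Round 1: pos1(id54) recv 29: drop; pos2(id61) recv 54: drop; pos3(id51) recv 61: fwd; pos0(id29) recv 51: fwd
After round 1: 2 messages still in flight

Answer: 2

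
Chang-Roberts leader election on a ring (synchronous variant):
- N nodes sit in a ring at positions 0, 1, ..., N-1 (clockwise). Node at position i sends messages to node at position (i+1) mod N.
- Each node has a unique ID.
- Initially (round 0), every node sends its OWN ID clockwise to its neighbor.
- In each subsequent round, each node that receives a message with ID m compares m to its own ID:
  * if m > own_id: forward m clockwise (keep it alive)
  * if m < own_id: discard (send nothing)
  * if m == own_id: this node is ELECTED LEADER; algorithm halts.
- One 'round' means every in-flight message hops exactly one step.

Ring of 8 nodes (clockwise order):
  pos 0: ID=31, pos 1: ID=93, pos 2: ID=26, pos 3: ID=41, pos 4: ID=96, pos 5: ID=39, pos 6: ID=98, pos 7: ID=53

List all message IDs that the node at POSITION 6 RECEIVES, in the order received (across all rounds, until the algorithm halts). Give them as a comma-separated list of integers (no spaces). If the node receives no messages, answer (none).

Round 1: pos1(id93) recv 31: drop; pos2(id26) recv 93: fwd; pos3(id41) recv 26: drop; pos4(id96) recv 41: drop; pos5(id39) recv 96: fwd; pos6(id98) recv 39: drop; pos7(id53) recv 98: fwd; pos0(id31) recv 53: fwd
Round 2: pos3(id41) recv 93: fwd; pos6(id98) recv 96: drop; pos0(id31) recv 98: fwd; pos1(id93) recv 53: drop
Round 3: pos4(id96) recv 93: drop; pos1(id93) recv 98: fwd
Round 4: pos2(id26) recv 98: fwd
Round 5: pos3(id41) recv 98: fwd
Round 6: pos4(id96) recv 98: fwd
Round 7: pos5(id39) recv 98: fwd
Round 8: pos6(id98) recv 98: ELECTED

Answer: 39,96,98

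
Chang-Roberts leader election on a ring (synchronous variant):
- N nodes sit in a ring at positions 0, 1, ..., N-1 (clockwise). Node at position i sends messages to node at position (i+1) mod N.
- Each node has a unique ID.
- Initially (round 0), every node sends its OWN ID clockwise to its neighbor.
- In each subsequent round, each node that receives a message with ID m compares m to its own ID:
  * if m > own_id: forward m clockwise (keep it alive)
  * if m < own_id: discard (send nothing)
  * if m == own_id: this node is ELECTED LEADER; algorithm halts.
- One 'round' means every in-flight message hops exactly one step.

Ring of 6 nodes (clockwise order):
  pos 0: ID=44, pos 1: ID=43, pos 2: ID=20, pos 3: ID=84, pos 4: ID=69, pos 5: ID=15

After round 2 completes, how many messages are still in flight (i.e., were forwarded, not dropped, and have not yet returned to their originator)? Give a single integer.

Round 1: pos1(id43) recv 44: fwd; pos2(id20) recv 43: fwd; pos3(id84) recv 20: drop; pos4(id69) recv 84: fwd; pos5(id15) recv 69: fwd; pos0(id44) recv 15: drop
Round 2: pos2(id20) recv 44: fwd; pos3(id84) recv 43: drop; pos5(id15) recv 84: fwd; pos0(id44) recv 69: fwd
After round 2: 3 messages still in flight

Answer: 3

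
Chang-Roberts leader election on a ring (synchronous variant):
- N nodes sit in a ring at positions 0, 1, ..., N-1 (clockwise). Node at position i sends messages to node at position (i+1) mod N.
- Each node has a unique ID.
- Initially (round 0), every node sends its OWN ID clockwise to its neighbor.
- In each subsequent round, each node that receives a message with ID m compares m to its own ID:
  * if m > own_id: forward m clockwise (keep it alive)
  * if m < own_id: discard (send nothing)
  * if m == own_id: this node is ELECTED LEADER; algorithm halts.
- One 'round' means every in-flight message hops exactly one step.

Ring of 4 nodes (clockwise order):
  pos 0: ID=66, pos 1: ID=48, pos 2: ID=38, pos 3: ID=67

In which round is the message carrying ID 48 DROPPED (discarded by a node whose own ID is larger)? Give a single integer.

Answer: 2

Derivation:
Round 1: pos1(id48) recv 66: fwd; pos2(id38) recv 48: fwd; pos3(id67) recv 38: drop; pos0(id66) recv 67: fwd
Round 2: pos2(id38) recv 66: fwd; pos3(id67) recv 48: drop; pos1(id48) recv 67: fwd
Round 3: pos3(id67) recv 66: drop; pos2(id38) recv 67: fwd
Round 4: pos3(id67) recv 67: ELECTED
Message ID 48 originates at pos 1; dropped at pos 3 in round 2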